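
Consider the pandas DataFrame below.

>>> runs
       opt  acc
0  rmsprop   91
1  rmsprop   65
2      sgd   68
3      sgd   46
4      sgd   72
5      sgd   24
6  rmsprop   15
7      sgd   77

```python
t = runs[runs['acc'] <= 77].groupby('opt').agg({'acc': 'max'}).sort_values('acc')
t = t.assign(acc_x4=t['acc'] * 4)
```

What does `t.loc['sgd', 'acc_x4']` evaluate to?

308

filter rows where acc <= 77:
       opt  acc
1  rmsprop   65
2      sgd   68
3      sgd   46
4      sgd   72
5      sgd   24
6  rmsprop   15
7      sgd   77
group by opt, max of acc:
         acc
opt         
rmsprop   65
sgd       77
sort by acc:
         acc
opt         
rmsprop   65
sgd       77
add column acc_x4 = t['acc'] * 4:
         acc  acc_x4
opt                 
rmsprop   65     260
sgd       77     308
value at row 'sgd', column 'acc_x4' → 308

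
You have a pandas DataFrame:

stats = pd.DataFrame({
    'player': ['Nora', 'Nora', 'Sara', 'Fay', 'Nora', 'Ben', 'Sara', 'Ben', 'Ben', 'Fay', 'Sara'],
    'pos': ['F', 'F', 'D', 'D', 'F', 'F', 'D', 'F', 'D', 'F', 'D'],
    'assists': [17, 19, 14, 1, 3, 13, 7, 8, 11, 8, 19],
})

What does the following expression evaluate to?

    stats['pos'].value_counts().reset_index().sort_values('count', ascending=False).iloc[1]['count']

value_counts of pos:
pos
F    6
D    5
Name: count, dtype: int64
reset_index():
  pos  count
0   F      6
1   D      5
sort by count descending:
  pos  count
0   F      6
1   D      5
value at position 1, column 'count' → 5

5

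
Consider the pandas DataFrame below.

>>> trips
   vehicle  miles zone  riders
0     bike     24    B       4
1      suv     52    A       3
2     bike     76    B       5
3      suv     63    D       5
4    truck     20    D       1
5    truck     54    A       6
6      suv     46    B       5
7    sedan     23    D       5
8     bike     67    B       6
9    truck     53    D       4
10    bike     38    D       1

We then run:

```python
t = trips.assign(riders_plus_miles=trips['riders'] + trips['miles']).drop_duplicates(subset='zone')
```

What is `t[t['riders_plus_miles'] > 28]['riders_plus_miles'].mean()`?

add column riders_plus_miles = trips['riders'] + trips['miles']:
   vehicle  miles zone  riders  riders_plus_miles
0     bike     24    B       4                 28
1      suv     52    A       3                 55
2     bike     76    B       5                 81
3      suv     63    D       5                 68
4    truck     20    D       1                 21
5    truck     54    A       6                 60
6      suv     46    B       5                 51
7    sedan     23    D       5                 28
8     bike     67    B       6                 73
9    truck     53    D       4                 57
10    bike     38    D       1                 39
drop duplicate zone (keep=first):
  vehicle  miles zone  riders  riders_plus_miles
0    bike     24    B       4                 28
1     suv     52    A       3                 55
3     suv     63    D       5                 68
filter rows where riders_plus_miles > 28:
  vehicle  miles zone  riders  riders_plus_miles
1     suv     52    A       3                 55
3     suv     63    D       5                 68
The mean of column 'riders_plus_miles' is 61.5.

61.5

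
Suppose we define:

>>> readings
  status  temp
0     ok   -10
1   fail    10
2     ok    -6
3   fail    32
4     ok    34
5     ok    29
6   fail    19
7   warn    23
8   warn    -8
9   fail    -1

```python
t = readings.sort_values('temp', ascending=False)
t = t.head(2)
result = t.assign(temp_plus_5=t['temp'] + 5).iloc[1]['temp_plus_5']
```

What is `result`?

sort by temp descending:
  status  temp
4     ok    34
3   fail    32
5     ok    29
7   warn    23
6   fail    19
1   fail    10
9   fail    -1
2     ok    -6
8   warn    -8
0     ok   -10
take first 2 rows:
  status  temp
4     ok    34
3   fail    32
add column temp_plus_5 = t['temp'] + 5:
  status  temp  temp_plus_5
4     ok    34           39
3   fail    32           37
Reading off the value at position 1, column 'temp_plus_5', we get 37.

37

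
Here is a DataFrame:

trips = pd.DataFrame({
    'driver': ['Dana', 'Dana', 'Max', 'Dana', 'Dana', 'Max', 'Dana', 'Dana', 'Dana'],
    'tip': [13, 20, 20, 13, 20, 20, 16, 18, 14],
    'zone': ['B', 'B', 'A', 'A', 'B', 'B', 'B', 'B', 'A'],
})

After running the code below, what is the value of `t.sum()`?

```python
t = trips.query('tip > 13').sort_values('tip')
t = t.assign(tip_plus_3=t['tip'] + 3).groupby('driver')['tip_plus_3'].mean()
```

filter rows where tip > 13:
  driver  tip zone
1   Dana   20    B
2    Max   20    A
4   Dana   20    B
5    Max   20    B
6   Dana   16    B
7   Dana   18    B
8   Dana   14    A
sort by tip:
  driver  tip zone
8   Dana   14    A
6   Dana   16    B
7   Dana   18    B
1   Dana   20    B
2    Max   20    A
4   Dana   20    B
5    Max   20    B
add column tip_plus_3 = t['tip'] + 3:
  driver  tip zone  tip_plus_3
8   Dana   14    A          17
6   Dana   16    B          19
7   Dana   18    B          21
1   Dana   20    B          23
2    Max   20    A          23
4   Dana   20    B          23
5    Max   20    B          23
group by driver, mean of tip_plus_3:
driver
Dana    20.6
Max     23.0
Name: tip_plus_3, dtype: float64
So sum() = 43.6.

43.6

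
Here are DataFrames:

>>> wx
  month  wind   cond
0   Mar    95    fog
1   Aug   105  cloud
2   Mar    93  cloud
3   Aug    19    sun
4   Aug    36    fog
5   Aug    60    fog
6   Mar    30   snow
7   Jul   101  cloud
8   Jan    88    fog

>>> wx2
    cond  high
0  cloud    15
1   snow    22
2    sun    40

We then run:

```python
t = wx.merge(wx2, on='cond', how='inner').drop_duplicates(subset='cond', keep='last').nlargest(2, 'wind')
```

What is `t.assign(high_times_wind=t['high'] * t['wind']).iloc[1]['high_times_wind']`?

merge on 'cond' (how='inner') → 5 rows:
  month  wind   cond  high
0   Aug   105  cloud    15
1   Mar    93  cloud    15
2   Aug    19    sun    40
3   Mar    30   snow    22
4   Jul   101  cloud    15
drop duplicate cond (keep=last):
  month  wind   cond  high
2   Aug    19    sun    40
3   Mar    30   snow    22
4   Jul   101  cloud    15
take 2 rows with largest wind:
  month  wind   cond  high
4   Jul   101  cloud    15
3   Mar    30   snow    22
add column high_times_wind = t['high'] * t['wind']:
  month  wind   cond  high  high_times_wind
4   Jul   101  cloud    15             1515
3   Mar    30   snow    22              660
Reading off the value at position 1, column 'high_times_wind', we get 660.

660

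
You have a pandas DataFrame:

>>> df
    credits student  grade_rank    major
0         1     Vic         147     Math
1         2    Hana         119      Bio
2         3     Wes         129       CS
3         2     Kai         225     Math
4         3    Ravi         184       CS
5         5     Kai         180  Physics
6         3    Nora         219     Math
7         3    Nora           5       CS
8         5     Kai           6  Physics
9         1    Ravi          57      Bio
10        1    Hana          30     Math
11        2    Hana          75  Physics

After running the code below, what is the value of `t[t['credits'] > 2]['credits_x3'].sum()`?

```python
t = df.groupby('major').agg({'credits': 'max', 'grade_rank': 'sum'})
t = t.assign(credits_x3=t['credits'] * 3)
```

33

group by major: max(credits), sum(grade_rank):
         credits  grade_rank
major                       
Bio            2         176
CS             3         318
Math           3         621
Physics        5         261
add column credits_x3 = t['credits'] * 3:
         credits  grade_rank  credits_x3
major                                   
Bio            2         176           6
CS             3         318           9
Math           3         621           9
Physics        5         261          15
filter rows where credits > 2:
         credits  grade_rank  credits_x3
major                                   
CS             3         318           9
Math           3         621           9
Physics        5         261          15
Reading off the sum of column 'credits_x3', we get 33.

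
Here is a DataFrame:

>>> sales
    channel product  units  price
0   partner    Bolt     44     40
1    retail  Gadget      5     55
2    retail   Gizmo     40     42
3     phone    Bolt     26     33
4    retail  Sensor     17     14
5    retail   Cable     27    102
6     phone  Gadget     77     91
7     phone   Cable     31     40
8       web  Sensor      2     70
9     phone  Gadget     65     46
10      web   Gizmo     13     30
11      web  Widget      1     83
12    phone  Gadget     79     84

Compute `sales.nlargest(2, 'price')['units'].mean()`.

take 2 rows with largest price:
  channel product  units  price
5  retail   Cable     27    102
6   phone  Gadget     77     91
mean of column 'units' → 52.0

52.0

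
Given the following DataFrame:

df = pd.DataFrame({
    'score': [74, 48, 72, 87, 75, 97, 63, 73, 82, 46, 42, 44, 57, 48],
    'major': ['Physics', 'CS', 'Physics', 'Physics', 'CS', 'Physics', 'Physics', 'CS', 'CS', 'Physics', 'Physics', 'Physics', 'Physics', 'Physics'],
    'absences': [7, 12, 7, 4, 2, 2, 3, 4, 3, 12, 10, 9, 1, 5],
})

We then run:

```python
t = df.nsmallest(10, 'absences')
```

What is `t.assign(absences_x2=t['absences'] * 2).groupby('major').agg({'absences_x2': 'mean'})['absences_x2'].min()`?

6.0

take 10 rows with smallest absences:
    score    major  absences
12     57  Physics         1
4      75       CS         2
5      97  Physics         2
6      63  Physics         3
8      82       CS         3
3      87  Physics         4
7      73       CS         4
13     48  Physics         5
0      74  Physics         7
2      72  Physics         7
add column absences_x2 = t['absences'] * 2:
    score    major  absences  absences_x2
12     57  Physics         1            2
4      75       CS         2            4
5      97  Physics         2            4
6      63  Physics         3            6
8      82       CS         3            6
3      87  Physics         4            8
7      73       CS         4            8
13     48  Physics         5           10
0      74  Physics         7           14
2      72  Physics         7           14
group by major, mean of absences_x2:
         absences_x2
major               
CS          6.000000
Physics     8.285714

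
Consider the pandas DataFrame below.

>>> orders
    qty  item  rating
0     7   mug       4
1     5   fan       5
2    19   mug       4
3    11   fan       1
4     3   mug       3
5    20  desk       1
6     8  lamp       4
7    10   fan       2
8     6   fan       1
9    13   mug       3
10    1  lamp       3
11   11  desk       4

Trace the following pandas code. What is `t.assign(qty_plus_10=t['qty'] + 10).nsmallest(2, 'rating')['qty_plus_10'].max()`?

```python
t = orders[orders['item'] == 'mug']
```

filter rows where item == 'mug':
   qty item  rating
0    7  mug       4
2   19  mug       4
4    3  mug       3
9   13  mug       3
add column qty_plus_10 = t['qty'] + 10:
   qty item  rating  qty_plus_10
0    7  mug       4           17
2   19  mug       4           29
4    3  mug       3           13
9   13  mug       3           23
take 2 rows with smallest rating:
   qty item  rating  qty_plus_10
4    3  mug       3           13
9   13  mug       3           23
The max of column 'qty_plus_10' is 23.

23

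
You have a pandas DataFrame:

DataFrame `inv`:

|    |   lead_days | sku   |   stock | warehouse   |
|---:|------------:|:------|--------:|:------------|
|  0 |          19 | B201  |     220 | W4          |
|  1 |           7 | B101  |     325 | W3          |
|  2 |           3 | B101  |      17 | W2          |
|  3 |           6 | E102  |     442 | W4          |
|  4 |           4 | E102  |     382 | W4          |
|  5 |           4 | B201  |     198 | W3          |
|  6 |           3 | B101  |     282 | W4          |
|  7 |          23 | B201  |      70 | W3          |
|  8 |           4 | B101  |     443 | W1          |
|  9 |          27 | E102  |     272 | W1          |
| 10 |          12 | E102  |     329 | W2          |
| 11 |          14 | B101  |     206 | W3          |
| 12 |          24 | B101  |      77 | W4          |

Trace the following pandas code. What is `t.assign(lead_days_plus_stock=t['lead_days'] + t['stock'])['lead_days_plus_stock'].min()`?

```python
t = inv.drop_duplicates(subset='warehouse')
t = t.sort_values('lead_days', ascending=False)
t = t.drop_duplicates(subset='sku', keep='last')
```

drop duplicate warehouse (keep=first):
   lead_days   sku  stock warehouse
0         19  B201    220        W4
1          7  B101    325        W3
2          3  B101     17        W2
8          4  B101    443        W1
sort by lead_days descending:
   lead_days   sku  stock warehouse
0         19  B201    220        W4
1          7  B101    325        W3
8          4  B101    443        W1
2          3  B101     17        W2
drop duplicate sku (keep=last):
   lead_days   sku  stock warehouse
0         19  B201    220        W4
2          3  B101     17        W2
add column lead_days_plus_stock = t['lead_days'] + t['stock']:
   lead_days   sku  stock warehouse  lead_days_plus_stock
0         19  B201    220        W4                   239
2          3  B101     17        W2                    20
Taking the min of column 'lead_days_plus_stock' gives 20.

20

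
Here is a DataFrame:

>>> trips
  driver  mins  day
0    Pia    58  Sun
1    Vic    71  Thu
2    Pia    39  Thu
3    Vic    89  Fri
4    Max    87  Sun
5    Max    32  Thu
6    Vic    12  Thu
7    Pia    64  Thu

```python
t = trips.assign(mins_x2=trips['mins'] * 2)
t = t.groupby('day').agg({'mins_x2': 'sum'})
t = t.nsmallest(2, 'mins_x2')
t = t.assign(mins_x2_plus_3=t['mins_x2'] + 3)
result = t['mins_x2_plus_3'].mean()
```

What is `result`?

237.0

add column mins_x2 = trips['mins'] * 2:
  driver  mins  day  mins_x2
0    Pia    58  Sun      116
1    Vic    71  Thu      142
2    Pia    39  Thu       78
3    Vic    89  Fri      178
4    Max    87  Sun      174
5    Max    32  Thu       64
6    Vic    12  Thu       24
7    Pia    64  Thu      128
group by day, sum of mins_x2:
     mins_x2
day         
Fri      178
Sun      290
Thu      436
take 2 rows with smallest mins_x2:
     mins_x2
day         
Fri      178
Sun      290
add column mins_x2_plus_3 = t['mins_x2'] + 3:
     mins_x2  mins_x2_plus_3
day                         
Fri      178             181
Sun      290             293
So mean() = 237.0.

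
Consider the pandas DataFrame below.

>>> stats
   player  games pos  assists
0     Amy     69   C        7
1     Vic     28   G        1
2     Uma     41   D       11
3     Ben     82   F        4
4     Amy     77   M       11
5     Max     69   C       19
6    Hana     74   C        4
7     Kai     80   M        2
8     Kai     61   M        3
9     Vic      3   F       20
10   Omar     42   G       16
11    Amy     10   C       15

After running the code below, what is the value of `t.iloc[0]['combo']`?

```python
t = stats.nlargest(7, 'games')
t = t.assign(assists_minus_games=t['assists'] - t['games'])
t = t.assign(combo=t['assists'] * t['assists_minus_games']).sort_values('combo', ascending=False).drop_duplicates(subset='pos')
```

take 7 rows with largest games:
  player  games pos  assists
3    Ben     82   F        4
7    Kai     80   M        2
4    Amy     77   M       11
6   Hana     74   C        4
0    Amy     69   C        7
5    Max     69   C       19
8    Kai     61   M        3
add column assists_minus_games = t['assists'] - t['games']:
  player  games pos  assists  assists_minus_games
3    Ben     82   F        4                  -78
7    Kai     80   M        2                  -78
4    Amy     77   M       11                  -66
6   Hana     74   C        4                  -70
0    Amy     69   C        7                  -62
5    Max     69   C       19                  -50
8    Kai     61   M        3                  -58
add column combo = t['assists'] * t['assists_minus_games']:
  player  games pos  assists  assists_minus_games  combo
3    Ben     82   F        4                  -78   -312
7    Kai     80   M        2                  -78   -156
4    Amy     77   M       11                  -66   -726
6   Hana     74   C        4                  -70   -280
0    Amy     69   C        7                  -62   -434
5    Max     69   C       19                  -50   -950
8    Kai     61   M        3                  -58   -174
sort by combo descending:
  player  games pos  assists  assists_minus_games  combo
7    Kai     80   M        2                  -78   -156
8    Kai     61   M        3                  -58   -174
6   Hana     74   C        4                  -70   -280
3    Ben     82   F        4                  -78   -312
0    Amy     69   C        7                  -62   -434
4    Amy     77   M       11                  -66   -726
5    Max     69   C       19                  -50   -950
drop duplicate pos (keep=first):
  player  games pos  assists  assists_minus_games  combo
7    Kai     80   M        2                  -78   -156
6   Hana     74   C        4                  -70   -280
3    Ben     82   F        4                  -78   -312
Finally, value at position 0, column 'combo' = -156.

-156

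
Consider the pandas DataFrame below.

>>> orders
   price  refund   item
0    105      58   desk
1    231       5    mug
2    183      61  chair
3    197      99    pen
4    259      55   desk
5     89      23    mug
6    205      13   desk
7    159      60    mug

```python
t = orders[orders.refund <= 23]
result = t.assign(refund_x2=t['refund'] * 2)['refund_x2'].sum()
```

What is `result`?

82

filter rows where refund <= 23:
   price  refund  item
1    231       5   mug
5     89      23   mug
6    205      13  desk
add column refund_x2 = t['refund'] * 2:
   price  refund  item  refund_x2
1    231       5   mug         10
5     89      23   mug         46
6    205      13  desk         26
Finally, sum of column 'refund_x2' = 82.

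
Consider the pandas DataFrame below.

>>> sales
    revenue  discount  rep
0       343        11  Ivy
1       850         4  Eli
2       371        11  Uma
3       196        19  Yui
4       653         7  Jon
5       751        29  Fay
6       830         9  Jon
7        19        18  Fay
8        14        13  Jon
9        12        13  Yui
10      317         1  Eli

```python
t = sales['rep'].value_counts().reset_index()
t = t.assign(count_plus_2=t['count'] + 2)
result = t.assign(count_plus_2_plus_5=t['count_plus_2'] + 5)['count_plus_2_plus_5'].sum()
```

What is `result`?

53

value_counts of rep:
rep
Jon    3
Eli    2
Yui    2
Fay    2
Ivy    1
Uma    1
Name: count, dtype: int64
reset_index():
   rep  count
0  Jon      3
1  Eli      2
2  Yui      2
3  Fay      2
4  Ivy      1
5  Uma      1
add column count_plus_2 = t['count'] + 2:
   rep  count  count_plus_2
0  Jon      3             5
1  Eli      2             4
2  Yui      2             4
3  Fay      2             4
4  Ivy      1             3
5  Uma      1             3
add column count_plus_2_plus_5 = t['count_plus_2'] + 5:
   rep  count  count_plus_2  count_plus_2_plus_5
0  Jon      3             5                   10
1  Eli      2             4                    9
2  Yui      2             4                    9
3  Fay      2             4                    9
4  Ivy      1             3                    8
5  Uma      1             3                    8
Reading off the sum of column 'count_plus_2_plus_5', we get 53.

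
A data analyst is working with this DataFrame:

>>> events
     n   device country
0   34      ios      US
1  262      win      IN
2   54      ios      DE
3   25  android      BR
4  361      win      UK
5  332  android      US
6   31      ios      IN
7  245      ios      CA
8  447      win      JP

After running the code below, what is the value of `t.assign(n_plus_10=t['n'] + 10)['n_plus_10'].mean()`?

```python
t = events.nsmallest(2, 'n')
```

take 2 rows with smallest n:
    n   device country
3  25  android      BR
6  31      ios      IN
add column n_plus_10 = t['n'] + 10:
    n   device country  n_plus_10
3  25  android      BR         35
6  31      ios      IN         41
Reading off the mean of column 'n_plus_10', we get 38.0.

38.0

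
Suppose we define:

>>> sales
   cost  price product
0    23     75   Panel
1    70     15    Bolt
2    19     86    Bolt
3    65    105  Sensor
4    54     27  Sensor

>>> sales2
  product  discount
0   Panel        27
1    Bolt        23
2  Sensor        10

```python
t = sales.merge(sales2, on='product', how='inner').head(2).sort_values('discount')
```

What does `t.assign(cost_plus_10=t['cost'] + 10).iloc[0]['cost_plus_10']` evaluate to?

merge on 'product' (how='inner') → 5 rows:
   cost  price product  discount
0    23     75   Panel        27
1    70     15    Bolt        23
2    19     86    Bolt        23
3    65    105  Sensor        10
4    54     27  Sensor        10
take first 2 rows:
   cost  price product  discount
0    23     75   Panel        27
1    70     15    Bolt        23
sort by discount:
   cost  price product  discount
1    70     15    Bolt        23
0    23     75   Panel        27
add column cost_plus_10 = t['cost'] + 10:
   cost  price product  discount  cost_plus_10
1    70     15    Bolt        23            80
0    23     75   Panel        27            33
So iloc[0]['cost_plus_10'] = 80.

80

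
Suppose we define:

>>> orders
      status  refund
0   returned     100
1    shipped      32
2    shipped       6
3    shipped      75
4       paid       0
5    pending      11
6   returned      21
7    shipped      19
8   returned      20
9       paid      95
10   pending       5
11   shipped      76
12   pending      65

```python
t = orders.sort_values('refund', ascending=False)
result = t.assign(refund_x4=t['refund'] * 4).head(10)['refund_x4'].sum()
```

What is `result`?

sort by refund descending:
      status  refund
0   returned     100
9       paid      95
11   shipped      76
3    shipped      75
12   pending      65
1    shipped      32
6   returned      21
8   returned      20
7    shipped      19
5    pending      11
2    shipped       6
10   pending       5
4       paid       0
add column refund_x4 = t['refund'] * 4:
      status  refund  refund_x4
0   returned     100        400
9       paid      95        380
11   shipped      76        304
3    shipped      75        300
12   pending      65        260
1    shipped      32        128
6   returned      21         84
8   returned      20         80
7    shipped      19         76
5    pending      11         44
2    shipped       6         24
10   pending       5         20
4       paid       0          0
take first 10 rows:
      status  refund  refund_x4
0   returned     100        400
9       paid      95        380
11   shipped      76        304
3    shipped      75        300
12   pending      65        260
1    shipped      32        128
6   returned      21         84
8   returned      20         80
7    shipped      19         76
5    pending      11         44
Then the sum of column 'refund_x4': 2056

2056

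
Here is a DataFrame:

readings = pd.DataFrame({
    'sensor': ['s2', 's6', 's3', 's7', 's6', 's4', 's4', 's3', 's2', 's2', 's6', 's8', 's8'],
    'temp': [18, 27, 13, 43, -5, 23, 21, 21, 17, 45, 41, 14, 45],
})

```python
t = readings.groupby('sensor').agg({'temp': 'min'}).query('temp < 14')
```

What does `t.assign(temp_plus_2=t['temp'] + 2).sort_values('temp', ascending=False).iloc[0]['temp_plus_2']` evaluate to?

group by sensor, min of temp:
        temp
sensor      
s2        17
s3        13
s4        21
s6        -5
s7        43
s8        14
filter rows where temp < 14:
        temp
sensor      
s3        13
s6        -5
add column temp_plus_2 = t['temp'] + 2:
        temp  temp_plus_2
sensor                   
s3        13           15
s6        -5           -3
sort by temp descending:
        temp  temp_plus_2
sensor                   
s3        13           15
s6        -5           -3

15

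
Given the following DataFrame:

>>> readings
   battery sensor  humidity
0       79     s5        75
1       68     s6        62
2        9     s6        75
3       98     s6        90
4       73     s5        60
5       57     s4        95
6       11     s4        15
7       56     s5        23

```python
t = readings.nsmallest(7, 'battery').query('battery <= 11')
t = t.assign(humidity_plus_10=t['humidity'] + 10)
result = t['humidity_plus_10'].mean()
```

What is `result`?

55.0

take 7 rows with smallest battery:
   battery sensor  humidity
2        9     s6        75
6       11     s4        15
7       56     s5        23
5       57     s4        95
1       68     s6        62
4       73     s5        60
0       79     s5        75
filter rows where battery <= 11:
   battery sensor  humidity
2        9     s6        75
6       11     s4        15
add column humidity_plus_10 = t['humidity'] + 10:
   battery sensor  humidity  humidity_plus_10
2        9     s6        75                85
6       11     s4        15                25
Reading off the mean of column 'humidity_plus_10', we get 55.0.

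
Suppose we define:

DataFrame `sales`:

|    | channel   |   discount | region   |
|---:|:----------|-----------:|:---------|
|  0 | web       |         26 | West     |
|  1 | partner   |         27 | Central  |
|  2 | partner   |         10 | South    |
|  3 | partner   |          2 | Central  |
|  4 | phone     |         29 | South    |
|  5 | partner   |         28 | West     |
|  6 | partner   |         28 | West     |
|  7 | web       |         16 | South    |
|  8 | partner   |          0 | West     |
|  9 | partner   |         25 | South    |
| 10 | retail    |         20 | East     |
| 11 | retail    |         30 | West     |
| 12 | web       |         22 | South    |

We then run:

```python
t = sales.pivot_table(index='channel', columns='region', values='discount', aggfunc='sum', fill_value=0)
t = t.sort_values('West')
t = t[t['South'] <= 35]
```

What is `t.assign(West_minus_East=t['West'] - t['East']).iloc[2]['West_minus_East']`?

pivot: rows=channel, cols=region, sum(discount):
region   Central  East  South  West
channel                            
partner       29     0     35    56
phone          0     0     29     0
retail         0    20      0    30
web            0     0     38    26
sort by West:
region   Central  East  South  West
channel                            
phone          0     0     29     0
web            0     0     38    26
retail         0    20      0    30
partner       29     0     35    56
filter rows where South <= 35:
region   Central  East  South  West
channel                            
phone          0     0     29     0
retail         0    20      0    30
partner       29     0     35    56
add column West_minus_East = t['West'] - t['East']:
region   Central  East  South  West  West_minus_East
channel                                             
phone          0     0     29     0                0
retail         0    20      0    30               10
partner       29     0     35    56               56
Hence 56.

56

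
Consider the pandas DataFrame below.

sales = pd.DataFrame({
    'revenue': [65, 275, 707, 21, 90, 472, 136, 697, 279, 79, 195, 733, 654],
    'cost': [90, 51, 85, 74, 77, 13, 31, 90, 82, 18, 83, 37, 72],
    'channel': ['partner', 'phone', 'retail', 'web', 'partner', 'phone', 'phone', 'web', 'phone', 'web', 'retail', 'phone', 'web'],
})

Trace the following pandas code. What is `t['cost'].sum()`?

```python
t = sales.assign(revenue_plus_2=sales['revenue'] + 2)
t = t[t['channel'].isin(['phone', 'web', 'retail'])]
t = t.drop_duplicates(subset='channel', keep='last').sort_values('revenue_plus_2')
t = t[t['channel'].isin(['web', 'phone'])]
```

add column revenue_plus_2 = sales['revenue'] + 2:
    revenue  cost  channel  revenue_plus_2
0        65    90  partner              67
1       275    51    phone             277
2       707    85   retail             709
3        21    74      web              23
4        90    77  partner              92
5       472    13    phone             474
6       136    31    phone             138
7       697    90      web             699
8       279    82    phone             281
9        79    18      web              81
10      195    83   retail             197
11      733    37    phone             735
12      654    72      web             656
filter rows where channel in ['phone', 'web', 'retail']:
    revenue  cost channel  revenue_plus_2
1       275    51   phone             277
2       707    85  retail             709
3        21    74     web              23
5       472    13   phone             474
6       136    31   phone             138
7       697    90     web             699
8       279    82   phone             281
9        79    18     web              81
10      195    83  retail             197
11      733    37   phone             735
12      654    72     web             656
drop duplicate channel (keep=last):
    revenue  cost channel  revenue_plus_2
10      195    83  retail             197
11      733    37   phone             735
12      654    72     web             656
sort by revenue_plus_2:
    revenue  cost channel  revenue_plus_2
10      195    83  retail             197
12      654    72     web             656
11      733    37   phone             735
filter rows where channel in ['web', 'phone']:
    revenue  cost channel  revenue_plus_2
12      654    72     web             656
11      733    37   phone             735
Finally, sum of column 'cost' = 109.

109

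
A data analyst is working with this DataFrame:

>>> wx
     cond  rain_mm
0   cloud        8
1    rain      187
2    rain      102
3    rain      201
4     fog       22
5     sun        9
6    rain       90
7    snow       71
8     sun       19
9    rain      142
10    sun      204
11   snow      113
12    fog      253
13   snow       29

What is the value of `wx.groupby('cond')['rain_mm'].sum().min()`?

group by cond, sum of rain_mm:
cond
cloud      8
fog      275
rain     722
snow     213
sun      232
Name: rain_mm, dtype: int64

8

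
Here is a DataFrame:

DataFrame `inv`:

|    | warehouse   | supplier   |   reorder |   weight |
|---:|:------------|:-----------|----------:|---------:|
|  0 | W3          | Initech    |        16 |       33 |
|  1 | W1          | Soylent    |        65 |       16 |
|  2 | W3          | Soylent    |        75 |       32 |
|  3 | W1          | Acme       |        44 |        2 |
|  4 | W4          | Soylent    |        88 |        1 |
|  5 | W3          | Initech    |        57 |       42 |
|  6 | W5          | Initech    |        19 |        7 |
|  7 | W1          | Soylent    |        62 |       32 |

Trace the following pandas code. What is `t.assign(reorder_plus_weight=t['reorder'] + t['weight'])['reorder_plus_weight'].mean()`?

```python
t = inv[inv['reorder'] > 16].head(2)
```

94.0

filter rows where reorder > 16:
  warehouse supplier  reorder  weight
1        W1  Soylent       65      16
2        W3  Soylent       75      32
3        W1     Acme       44       2
4        W4  Soylent       88       1
5        W3  Initech       57      42
6        W5  Initech       19       7
7        W1  Soylent       62      32
take first 2 rows:
  warehouse supplier  reorder  weight
1        W1  Soylent       65      16
2        W3  Soylent       75      32
add column reorder_plus_weight = t['reorder'] + t['weight']:
  warehouse supplier  reorder  weight  reorder_plus_weight
1        W1  Soylent       65      16                   81
2        W3  Soylent       75      32                  107
Reading off the mean of column 'reorder_plus_weight', we get 94.0.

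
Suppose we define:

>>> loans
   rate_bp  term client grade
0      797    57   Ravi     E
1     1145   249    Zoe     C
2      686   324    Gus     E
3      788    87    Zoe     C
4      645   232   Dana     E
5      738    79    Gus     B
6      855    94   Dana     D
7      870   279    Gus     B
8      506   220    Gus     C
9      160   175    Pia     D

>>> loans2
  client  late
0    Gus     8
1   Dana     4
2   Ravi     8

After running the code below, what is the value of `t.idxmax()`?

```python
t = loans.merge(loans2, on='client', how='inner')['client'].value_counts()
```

Gus

merge on 'client' (how='inner') → 7 rows:
   rate_bp  term client grade  late
0      797    57   Ravi     E     8
1      686   324    Gus     E     8
2      645   232   Dana     E     4
3      738    79    Gus     B     8
4      855    94   Dana     D     4
5      870   279    Gus     B     8
6      506   220    Gus     C     8
value_counts of client:
client
Gus     4
Dana    2
Ravi    1
Name: count, dtype: int64
The label with the largest value is Gus.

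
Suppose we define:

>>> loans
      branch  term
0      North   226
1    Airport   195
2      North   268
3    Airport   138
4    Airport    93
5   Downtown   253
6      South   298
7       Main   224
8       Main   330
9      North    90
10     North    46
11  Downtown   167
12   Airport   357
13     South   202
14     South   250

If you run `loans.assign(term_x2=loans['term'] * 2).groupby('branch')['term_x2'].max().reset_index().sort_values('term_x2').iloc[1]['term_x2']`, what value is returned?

add column term_x2 = loans['term'] * 2:
      branch  term  term_x2
0      North   226      452
1    Airport   195      390
2      North   268      536
3    Airport   138      276
4    Airport    93      186
5   Downtown   253      506
6      South   298      596
7       Main   224      448
8       Main   330      660
9      North    90      180
10     North    46       92
11  Downtown   167      334
12   Airport   357      714
13     South   202      404
14     South   250      500
group by branch, max of term_x2:
branch
Airport     714
Downtown    506
Main        660
North       536
South       596
Name: term_x2, dtype: int64
reset_index():
     branch  term_x2
0   Airport      714
1  Downtown      506
2      Main      660
3     North      536
4     South      596
sort by term_x2:
     branch  term_x2
1  Downtown      506
3     North      536
4     South      596
2      Main      660
0   Airport      714

536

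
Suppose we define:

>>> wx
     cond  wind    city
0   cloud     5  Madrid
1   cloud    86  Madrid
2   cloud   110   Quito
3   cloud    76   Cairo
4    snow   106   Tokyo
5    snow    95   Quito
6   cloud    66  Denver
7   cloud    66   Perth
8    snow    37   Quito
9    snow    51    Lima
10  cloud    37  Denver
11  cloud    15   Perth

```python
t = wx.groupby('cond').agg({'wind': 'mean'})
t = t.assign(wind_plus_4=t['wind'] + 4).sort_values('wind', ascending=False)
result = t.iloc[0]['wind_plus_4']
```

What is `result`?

76.25

group by cond, mean of wind:
         wind
cond         
cloud  57.625
snow   72.250
add column wind_plus_4 = t['wind'] + 4:
         wind  wind_plus_4
cond                      
cloud  57.625       61.625
snow   72.250       76.250
sort by wind descending:
         wind  wind_plus_4
cond                      
snow   72.250       76.250
cloud  57.625       61.625
Taking the value at position 0, column 'wind_plus_4' gives 76.25.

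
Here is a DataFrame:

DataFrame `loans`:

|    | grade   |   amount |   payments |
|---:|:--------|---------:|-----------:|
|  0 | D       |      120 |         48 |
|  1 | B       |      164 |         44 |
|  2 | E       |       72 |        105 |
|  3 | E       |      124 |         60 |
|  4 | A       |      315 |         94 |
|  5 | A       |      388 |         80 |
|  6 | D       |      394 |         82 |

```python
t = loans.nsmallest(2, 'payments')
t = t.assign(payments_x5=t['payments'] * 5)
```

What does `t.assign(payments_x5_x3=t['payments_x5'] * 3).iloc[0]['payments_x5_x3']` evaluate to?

take 2 rows with smallest payments:
  grade  amount  payments
1     B     164        44
0     D     120        48
add column payments_x5 = t['payments'] * 5:
  grade  amount  payments  payments_x5
1     B     164        44          220
0     D     120        48          240
add column payments_x5_x3 = t['payments_x5'] * 3:
  grade  amount  payments  payments_x5  payments_x5_x3
1     B     164        44          220             660
0     D     120        48          240             720
Reading off the value at position 0, column 'payments_x5_x3', we get 660.

660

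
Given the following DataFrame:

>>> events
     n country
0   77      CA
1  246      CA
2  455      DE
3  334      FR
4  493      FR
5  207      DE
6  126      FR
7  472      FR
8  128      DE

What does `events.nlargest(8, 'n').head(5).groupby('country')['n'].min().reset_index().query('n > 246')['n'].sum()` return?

take 8 rows with largest n:
     n country
4  493      FR
7  472      FR
2  455      DE
3  334      FR
1  246      CA
5  207      DE
8  128      DE
6  126      FR
take first 5 rows:
     n country
4  493      FR
7  472      FR
2  455      DE
3  334      FR
1  246      CA
group by country, min of n:
country
CA    246
DE    455
FR    334
Name: n, dtype: int64
reset_index():
  country    n
0      CA  246
1      DE  455
2      FR  334
filter rows where n > 246:
  country    n
1      DE  455
2      FR  334

789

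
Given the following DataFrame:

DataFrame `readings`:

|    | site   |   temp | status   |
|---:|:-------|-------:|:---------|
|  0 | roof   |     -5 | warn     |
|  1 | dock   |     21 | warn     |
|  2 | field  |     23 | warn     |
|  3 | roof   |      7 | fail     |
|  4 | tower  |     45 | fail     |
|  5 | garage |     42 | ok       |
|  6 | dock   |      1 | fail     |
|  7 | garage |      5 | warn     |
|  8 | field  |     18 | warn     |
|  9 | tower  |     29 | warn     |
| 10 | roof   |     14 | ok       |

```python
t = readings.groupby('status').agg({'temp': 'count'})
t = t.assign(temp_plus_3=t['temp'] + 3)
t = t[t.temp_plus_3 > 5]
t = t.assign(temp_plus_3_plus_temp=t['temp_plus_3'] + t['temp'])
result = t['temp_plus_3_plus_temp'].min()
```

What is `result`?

group by status, count of temp:
        temp
status      
fail       3
ok         2
warn       6
add column temp_plus_3 = t['temp'] + 3:
        temp  temp_plus_3
status                   
fail       3            6
ok         2            5
warn       6            9
filter rows where temp_plus_3 > 5:
        temp  temp_plus_3
status                   
fail       3            6
warn       6            9
add column temp_plus_3_plus_temp = t['temp_plus_3'] + t['temp']:
        temp  temp_plus_3  temp_plus_3_plus_temp
status                                          
fail       3            6                      9
warn       6            9                     15

9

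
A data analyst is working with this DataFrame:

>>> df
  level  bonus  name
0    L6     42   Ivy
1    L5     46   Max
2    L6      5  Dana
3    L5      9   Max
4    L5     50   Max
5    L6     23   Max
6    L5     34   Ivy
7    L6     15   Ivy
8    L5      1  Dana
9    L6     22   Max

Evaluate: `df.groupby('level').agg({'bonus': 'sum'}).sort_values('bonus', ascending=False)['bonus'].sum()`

247

group by level, sum of bonus:
       bonus
level       
L5       140
L6       107
sort by bonus descending:
       bonus
level       
L5       140
L6       107
So sum() = 247.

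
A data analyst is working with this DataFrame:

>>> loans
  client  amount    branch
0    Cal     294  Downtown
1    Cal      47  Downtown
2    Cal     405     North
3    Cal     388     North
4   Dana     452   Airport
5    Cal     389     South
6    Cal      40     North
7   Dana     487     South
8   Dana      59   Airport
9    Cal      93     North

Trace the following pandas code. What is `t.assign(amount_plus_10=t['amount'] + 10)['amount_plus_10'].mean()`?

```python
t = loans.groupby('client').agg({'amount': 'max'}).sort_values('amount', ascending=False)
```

456.0

group by client, max of amount:
        amount
client        
Cal        405
Dana       487
sort by amount descending:
        amount
client        
Dana       487
Cal        405
add column amount_plus_10 = t['amount'] + 10:
        amount  amount_plus_10
client                        
Dana       487             497
Cal        405             415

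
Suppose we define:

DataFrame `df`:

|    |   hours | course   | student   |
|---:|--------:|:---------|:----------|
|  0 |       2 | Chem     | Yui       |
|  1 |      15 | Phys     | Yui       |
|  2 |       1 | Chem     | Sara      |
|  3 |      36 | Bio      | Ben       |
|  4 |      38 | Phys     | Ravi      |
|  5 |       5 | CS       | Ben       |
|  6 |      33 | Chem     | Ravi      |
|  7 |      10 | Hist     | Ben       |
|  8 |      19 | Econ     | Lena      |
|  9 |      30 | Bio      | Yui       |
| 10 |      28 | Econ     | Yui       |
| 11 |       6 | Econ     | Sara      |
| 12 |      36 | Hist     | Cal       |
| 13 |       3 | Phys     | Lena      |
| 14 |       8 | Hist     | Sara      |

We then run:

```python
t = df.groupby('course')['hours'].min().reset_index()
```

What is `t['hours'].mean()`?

8.83333333333

group by course, min of hours:
course
Bio     30
CS       5
Chem     1
Econ     6
Hist     8
Phys     3
Name: hours, dtype: int64
reset_index():
  course  hours
0    Bio     30
1     CS      5
2   Chem      1
3   Econ      6
4   Hist      8
5   Phys      3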